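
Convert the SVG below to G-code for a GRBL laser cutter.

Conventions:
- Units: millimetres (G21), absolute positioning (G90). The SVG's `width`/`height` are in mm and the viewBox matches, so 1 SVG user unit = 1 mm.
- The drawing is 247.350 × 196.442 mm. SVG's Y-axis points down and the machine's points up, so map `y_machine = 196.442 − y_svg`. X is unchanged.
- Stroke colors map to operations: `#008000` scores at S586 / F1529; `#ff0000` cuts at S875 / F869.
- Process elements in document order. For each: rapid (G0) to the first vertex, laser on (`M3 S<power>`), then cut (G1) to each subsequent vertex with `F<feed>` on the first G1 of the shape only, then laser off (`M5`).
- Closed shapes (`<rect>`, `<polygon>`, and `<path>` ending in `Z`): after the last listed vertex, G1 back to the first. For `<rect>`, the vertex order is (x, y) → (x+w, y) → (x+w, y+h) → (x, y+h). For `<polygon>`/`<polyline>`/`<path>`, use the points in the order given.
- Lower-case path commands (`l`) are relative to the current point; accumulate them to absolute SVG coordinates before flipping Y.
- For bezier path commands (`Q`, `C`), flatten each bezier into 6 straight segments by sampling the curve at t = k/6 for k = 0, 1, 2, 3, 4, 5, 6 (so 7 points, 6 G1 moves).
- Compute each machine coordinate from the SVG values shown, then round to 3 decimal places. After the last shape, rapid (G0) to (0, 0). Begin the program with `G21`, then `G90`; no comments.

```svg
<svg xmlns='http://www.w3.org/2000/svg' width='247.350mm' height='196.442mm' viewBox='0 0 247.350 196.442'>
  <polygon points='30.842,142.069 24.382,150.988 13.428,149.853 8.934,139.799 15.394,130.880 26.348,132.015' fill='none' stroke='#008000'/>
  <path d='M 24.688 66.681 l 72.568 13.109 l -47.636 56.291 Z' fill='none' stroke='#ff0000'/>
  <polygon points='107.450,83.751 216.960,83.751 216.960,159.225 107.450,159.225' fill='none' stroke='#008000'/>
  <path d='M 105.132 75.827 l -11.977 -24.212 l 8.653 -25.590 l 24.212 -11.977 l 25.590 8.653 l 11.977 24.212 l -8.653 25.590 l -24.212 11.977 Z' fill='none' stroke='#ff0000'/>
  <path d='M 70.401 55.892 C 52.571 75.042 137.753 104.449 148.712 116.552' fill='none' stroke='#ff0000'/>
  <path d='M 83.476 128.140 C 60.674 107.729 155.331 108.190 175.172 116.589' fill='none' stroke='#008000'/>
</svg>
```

G21
G90
G0 X30.842 Y54.373
M3 S586
G1 X24.382 Y45.454 F1529
G1 X13.428 Y46.589
G1 X8.934 Y56.643
G1 X15.394 Y65.562
G1 X26.348 Y64.427
G1 X30.842 Y54.373
M5
G0 X24.688 Y129.761
M3 S875
G1 X97.256 Y116.652 F869
G1 X49.620 Y60.361
G1 X24.688 Y129.761
M5
G0 X107.450 Y112.691
M3 S586
G1 X216.960 Y112.691 F1529
G1 X216.960 Y37.217
G1 X107.450 Y37.217
G1 X107.450 Y112.691
M5
G0 X105.132 Y120.615
M3 S875
G1 X93.155 Y144.827 F869
G1 X101.808 Y170.417
G1 X126.020 Y182.394
G1 X151.610 Y173.741
G1 X163.587 Y149.529
G1 X154.934 Y123.939
G1 X130.722 Y111.962
G1 X105.132 Y120.615
M5
G0 X70.401 Y140.550
M3 S875
G1 X69.250 Y130.248 F869
G1 X80.344 Y119.002
G1 X98.761 Y107.577
G1 X119.576 Y96.740
G1 X137.868 Y87.256
G1 X148.712 Y79.890
M5
G0 X83.476 Y68.302
M3 S586
G1 X80.973 Y76.828 F1529
G1 X92.706 Y82.235
G1 X113.333 Y84.881
G1 X137.514 Y85.127
G1 X159.907 Y83.331
G1 X175.172 Y79.853
M5
G0 X0.000 Y0.000

1 u = 1 mm; y_m = 196.442 − y.

[1] `<polygon>` regular polygon, #008000→score S586 F1529: (30.842,54.373) → (24.382,45.454) → (13.428,46.589) → (8.934,56.643) → (15.394,65.562) → (26.348,64.427) → (30.842,54.373) (closed)

[2] `<path>` regular polygon, #ff0000→cut S875 F869: (24.688,129.761) → (97.256,116.652) → (49.620,60.361) → (24.688,129.761) (closed)

[3] `<polygon>` rectangle, #008000→score S586 F1529: (107.450,112.691) → (216.960,112.691) → (216.960,37.217) → (107.450,37.217) → (107.450,112.691) (closed)

[4] `<path>` regular polygon, #ff0000→cut S875 F869: (105.132,120.615) → (93.155,144.827) → (101.808,170.417) → (126.020,182.394) → (151.610,173.741) → (163.587,149.529) → (154.934,123.939) → (130.722,111.962) → (105.132,120.615) (closed)

[5] `<path>` cubic bezier, #ff0000→cut S875 F869: (70.401,140.550) → (69.250,130.248) → (80.344,119.002) → (98.761,107.577) → (119.576,96.740) → (137.868,87.256) → (148.712,79.890)

[6] `<path>` cubic bezier, #008000→score S586 F1529: (83.476,68.302) → (80.973,76.828) → (92.706,82.235) → (113.333,84.881) → (137.514,85.127) → (159.907,83.331) → (175.172,79.853)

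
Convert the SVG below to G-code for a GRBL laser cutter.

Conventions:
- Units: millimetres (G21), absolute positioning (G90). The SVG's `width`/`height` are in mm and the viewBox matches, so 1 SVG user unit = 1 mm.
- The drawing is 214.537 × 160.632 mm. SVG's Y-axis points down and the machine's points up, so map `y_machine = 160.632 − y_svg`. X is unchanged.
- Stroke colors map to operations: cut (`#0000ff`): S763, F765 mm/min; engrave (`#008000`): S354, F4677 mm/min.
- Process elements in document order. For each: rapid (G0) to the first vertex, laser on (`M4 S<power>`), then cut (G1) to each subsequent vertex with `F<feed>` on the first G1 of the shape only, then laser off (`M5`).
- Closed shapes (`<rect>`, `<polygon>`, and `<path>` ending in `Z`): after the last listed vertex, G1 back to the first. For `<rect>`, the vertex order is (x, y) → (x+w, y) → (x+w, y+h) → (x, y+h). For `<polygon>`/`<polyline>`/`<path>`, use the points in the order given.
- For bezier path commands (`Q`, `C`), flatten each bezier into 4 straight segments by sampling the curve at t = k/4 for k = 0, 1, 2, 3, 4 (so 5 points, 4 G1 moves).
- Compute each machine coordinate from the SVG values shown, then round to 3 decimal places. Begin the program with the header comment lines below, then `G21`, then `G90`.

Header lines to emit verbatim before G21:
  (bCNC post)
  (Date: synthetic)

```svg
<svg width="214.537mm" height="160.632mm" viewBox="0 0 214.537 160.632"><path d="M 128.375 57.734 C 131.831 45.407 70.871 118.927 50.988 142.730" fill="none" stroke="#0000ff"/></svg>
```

(bCNC post)
(Date: synthetic)
G21
G90
G0 X128.375 Y102.898
M4 S763
G1 X120.537 Y98.165 F765
G1 X98.434 Y73.949
G1 X71.954 Y42.958
G1 X50.988 Y17.902
M5

viewBox `0 0 214.537 160.632` with mm width/height → 1 unit = 1 mm. Flip: y_m = 160.632 − y_svg.

**Shape 1** — `<path>` cubic bezier, stroke `#0000ff` → cut (S763, F765). Control points (SVG): P0=(128.375,57.734), P1=(131.831,45.407), P2=(70.871,118.927), P3=(50.988,142.730); sampled at t=k/4. Machine vertices: (128.375,102.898) → (120.537,98.165) → (98.434,73.949) → (71.954,42.958) → (50.988,17.902). Open path.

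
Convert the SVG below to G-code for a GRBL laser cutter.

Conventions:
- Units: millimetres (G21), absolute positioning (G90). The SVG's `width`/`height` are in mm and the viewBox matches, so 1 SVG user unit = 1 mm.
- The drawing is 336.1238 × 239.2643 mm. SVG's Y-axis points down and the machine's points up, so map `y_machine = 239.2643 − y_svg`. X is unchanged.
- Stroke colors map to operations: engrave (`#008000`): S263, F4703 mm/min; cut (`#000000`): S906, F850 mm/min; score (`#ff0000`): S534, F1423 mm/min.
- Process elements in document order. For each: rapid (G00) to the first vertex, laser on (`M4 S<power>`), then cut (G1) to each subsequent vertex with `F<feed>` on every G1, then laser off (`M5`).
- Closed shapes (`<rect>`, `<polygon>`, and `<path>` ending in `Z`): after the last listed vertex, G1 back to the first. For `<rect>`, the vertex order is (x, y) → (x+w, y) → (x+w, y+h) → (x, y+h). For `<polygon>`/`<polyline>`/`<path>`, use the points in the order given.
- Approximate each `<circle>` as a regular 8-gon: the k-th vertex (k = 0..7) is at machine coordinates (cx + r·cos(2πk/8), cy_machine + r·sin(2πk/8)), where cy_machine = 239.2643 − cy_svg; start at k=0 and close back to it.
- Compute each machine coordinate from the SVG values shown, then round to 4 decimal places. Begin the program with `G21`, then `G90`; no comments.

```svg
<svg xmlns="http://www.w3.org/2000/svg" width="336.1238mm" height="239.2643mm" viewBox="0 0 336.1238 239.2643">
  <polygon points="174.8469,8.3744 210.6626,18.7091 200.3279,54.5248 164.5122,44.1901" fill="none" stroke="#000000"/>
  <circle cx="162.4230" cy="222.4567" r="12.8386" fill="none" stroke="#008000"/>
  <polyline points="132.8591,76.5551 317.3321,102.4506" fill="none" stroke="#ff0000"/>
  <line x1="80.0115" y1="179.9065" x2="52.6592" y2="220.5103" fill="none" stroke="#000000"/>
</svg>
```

1 u = 1 mm; y_m = 239.2643 − y.

[1] `<polygon>` regular polygon, #000000→cut S906 F850: (174.8469,230.8899) → (210.6626,220.5552) → (200.3279,184.7395) → (164.5122,195.0742) → (174.8469,230.8899) (closed)

[2] `<circle>` circle, #008000→engrave S263 F4703: (175.2616,16.8076) → (171.5013,25.8859) → (162.4230,29.6462) → (153.3447,25.8859) → (149.5844,16.8076) → (153.3447,7.7293) → (162.4230,3.9690) → (171.5013,7.7293) → (175.2616,16.8076) (closed)

[3] `<polyline>` line segment, #ff0000→score S534 F1423: (132.8591,162.7092) → (317.3321,136.8137)

[4] `<line>` line segment, #000000→cut S906 F850: (80.0115,59.3578) → (52.6592,18.7540)

G21
G90
G00 X174.8469 Y230.8899
M4 S906
G1 X210.6626 Y220.5552 F850
G1 X200.3279 Y184.7395 F850
G1 X164.5122 Y195.0742 F850
G1 X174.8469 Y230.8899 F850
M5
G00 X175.2616 Y16.8076
M4 S263
G1 X171.5013 Y25.8859 F4703
G1 X162.4230 Y29.6462 F4703
G1 X153.3447 Y25.8859 F4703
G1 X149.5844 Y16.8076 F4703
G1 X153.3447 Y7.7293 F4703
G1 X162.4230 Y3.9690 F4703
G1 X171.5013 Y7.7293 F4703
G1 X175.2616 Y16.8076 F4703
M5
G00 X132.8591 Y162.7092
M4 S534
G1 X317.3321 Y136.8137 F1423
M5
G00 X80.0115 Y59.3578
M4 S906
G1 X52.6592 Y18.7540 F850
M5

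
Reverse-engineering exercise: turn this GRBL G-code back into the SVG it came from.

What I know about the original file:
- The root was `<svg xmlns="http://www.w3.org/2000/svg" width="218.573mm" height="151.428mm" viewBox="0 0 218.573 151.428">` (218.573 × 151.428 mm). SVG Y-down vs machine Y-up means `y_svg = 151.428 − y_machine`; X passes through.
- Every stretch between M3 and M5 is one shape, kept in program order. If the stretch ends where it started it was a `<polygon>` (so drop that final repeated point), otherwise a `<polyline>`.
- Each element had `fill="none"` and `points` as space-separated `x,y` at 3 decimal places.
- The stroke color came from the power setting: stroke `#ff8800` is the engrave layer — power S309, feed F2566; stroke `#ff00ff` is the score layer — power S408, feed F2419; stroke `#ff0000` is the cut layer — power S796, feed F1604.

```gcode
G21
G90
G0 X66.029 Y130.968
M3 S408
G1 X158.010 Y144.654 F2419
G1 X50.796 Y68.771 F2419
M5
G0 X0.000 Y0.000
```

y_svg = 151.428 − y_m. Every run uses S408, so all elements get stroke `#ff00ff` (score).

[1] open run; points: 66.029,20.460 158.010,6.774 50.796,82.657

<svg xmlns="http://www.w3.org/2000/svg" width="218.573mm" height="151.428mm" viewBox="0 0 218.573 151.428">
  <polyline points="66.029,20.460 158.010,6.774 50.796,82.657" fill="none" stroke="#ff00ff"/>
</svg>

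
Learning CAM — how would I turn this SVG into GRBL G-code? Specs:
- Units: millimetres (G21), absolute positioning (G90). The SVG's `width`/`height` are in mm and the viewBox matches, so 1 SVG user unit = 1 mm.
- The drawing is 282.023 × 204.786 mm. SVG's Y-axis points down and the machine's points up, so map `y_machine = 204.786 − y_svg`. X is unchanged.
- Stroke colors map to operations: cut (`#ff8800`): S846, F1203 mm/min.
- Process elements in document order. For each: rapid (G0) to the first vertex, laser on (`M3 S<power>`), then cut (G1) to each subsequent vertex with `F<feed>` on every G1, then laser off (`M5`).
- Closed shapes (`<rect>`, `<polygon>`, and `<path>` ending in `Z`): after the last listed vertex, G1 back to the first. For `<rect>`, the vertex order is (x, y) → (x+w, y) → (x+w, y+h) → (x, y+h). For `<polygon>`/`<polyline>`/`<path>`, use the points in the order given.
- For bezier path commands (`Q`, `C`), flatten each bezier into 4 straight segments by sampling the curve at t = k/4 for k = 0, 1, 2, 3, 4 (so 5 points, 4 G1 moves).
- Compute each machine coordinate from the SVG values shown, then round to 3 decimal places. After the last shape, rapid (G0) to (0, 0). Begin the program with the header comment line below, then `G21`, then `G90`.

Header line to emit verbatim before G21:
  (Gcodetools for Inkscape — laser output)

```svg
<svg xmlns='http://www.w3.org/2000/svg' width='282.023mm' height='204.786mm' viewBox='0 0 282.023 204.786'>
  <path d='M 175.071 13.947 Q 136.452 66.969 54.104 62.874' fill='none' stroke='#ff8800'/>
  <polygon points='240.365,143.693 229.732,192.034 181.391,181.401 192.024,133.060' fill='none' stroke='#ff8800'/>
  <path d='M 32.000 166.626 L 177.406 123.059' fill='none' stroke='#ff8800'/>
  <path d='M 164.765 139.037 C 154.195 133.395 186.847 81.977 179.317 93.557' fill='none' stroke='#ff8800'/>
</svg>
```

(Gcodetools for Inkscape — laser output)
G21
G90
G0 X175.071 Y190.839
M3 S846
G1 X153.028 Y167.898 F1203
G1 X125.520 Y152.096 F1203
G1 X92.545 Y143.434 F1203
G1 X54.104 Y141.912 F1203
M5
G0 X240.365 Y61.093
M3 S846
G1 X229.732 Y12.752 F1203
G1 X181.391 Y23.385 F1203
G1 X192.024 Y71.726 F1203
G1 X240.365 Y61.093 F1203
M5
G0 X32.000 Y38.160
M3 S846
G1 X177.406 Y81.727 F1203
M5
G0 X164.765 Y65.749
M3 S846
G1 X163.638 Y76.864 F1203
G1 X170.901 Y94.947 F1203
G1 X178.734 Y109.801 F1203
G1 X179.317 Y111.229 F1203
M5
G0 X0.000 Y0.000

1 u = 1 mm; y_m = 204.786 − y.

[1] `<path>` quadratic bezier, #ff8800→cut S846 F1203: (175.071,190.839) → (153.028,167.898) → (125.520,152.096) → (92.545,143.434) → (54.104,141.912)

[2] `<polygon>` regular polygon, #ff8800→cut S846 F1203: (240.365,61.093) → (229.732,12.752) → (181.391,23.385) → (192.024,71.726) → (240.365,61.093) (closed)

[3] `<path>` line segment, #ff8800→cut S846 F1203: (32.000,38.160) → (177.406,81.727)

[4] `<path>` cubic bezier, #ff8800→cut S846 F1203: (164.765,65.749) → (163.638,76.864) → (170.901,94.947) → (178.734,109.801) → (179.317,111.229)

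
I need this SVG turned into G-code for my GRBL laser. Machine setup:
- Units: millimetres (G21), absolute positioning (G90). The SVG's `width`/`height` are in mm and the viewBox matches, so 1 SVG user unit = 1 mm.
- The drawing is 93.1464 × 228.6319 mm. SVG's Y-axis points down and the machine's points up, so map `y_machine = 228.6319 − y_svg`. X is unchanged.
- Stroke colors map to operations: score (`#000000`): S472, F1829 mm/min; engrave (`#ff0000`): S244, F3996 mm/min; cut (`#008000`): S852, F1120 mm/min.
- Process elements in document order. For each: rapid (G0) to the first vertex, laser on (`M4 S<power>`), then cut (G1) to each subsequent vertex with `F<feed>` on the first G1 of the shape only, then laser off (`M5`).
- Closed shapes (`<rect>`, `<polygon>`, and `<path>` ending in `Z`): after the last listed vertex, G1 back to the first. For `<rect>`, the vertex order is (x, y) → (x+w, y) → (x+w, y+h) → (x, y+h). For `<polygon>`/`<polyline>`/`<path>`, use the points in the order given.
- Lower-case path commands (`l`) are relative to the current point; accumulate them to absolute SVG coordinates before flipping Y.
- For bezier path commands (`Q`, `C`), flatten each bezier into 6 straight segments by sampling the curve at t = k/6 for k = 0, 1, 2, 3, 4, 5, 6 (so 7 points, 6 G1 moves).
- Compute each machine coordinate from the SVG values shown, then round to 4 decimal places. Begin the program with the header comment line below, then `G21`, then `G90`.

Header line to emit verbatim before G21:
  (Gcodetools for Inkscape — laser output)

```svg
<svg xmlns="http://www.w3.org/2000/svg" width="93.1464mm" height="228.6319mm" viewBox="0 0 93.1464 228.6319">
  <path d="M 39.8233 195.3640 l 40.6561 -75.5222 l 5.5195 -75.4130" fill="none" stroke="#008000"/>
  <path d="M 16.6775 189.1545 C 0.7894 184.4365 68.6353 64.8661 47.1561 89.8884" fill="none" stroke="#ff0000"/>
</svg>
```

(Gcodetools for Inkscape — laser output)
G21
G90
G0 X39.8233 Y33.2679
M4 S852
G1 X80.4794 Y108.7901 F1120
G1 X85.9989 Y184.2031
M5
G0 X16.6775 Y39.4774
M4 S244
G1 X14.9101 Y50.2063 F3996
G1 X22.2911 Y72.8705
G1 X34.0135 Y100.2631
G1 X45.2699 Y125.1773
G1 X51.2531 Y140.4064
G1 X47.1561 Y138.7435
M5

1 u = 1 mm; y_m = 228.6319 − y.

[1] `<path>` open polyline, #008000→cut S852 F1120: (39.8233,33.2679) → (80.4794,108.7901) → (85.9989,184.2031)

[2] `<path>` cubic bezier, #ff0000→engrave S244 F3996: (16.6775,39.4774) → (14.9101,50.2063) → (22.2911,72.8705) → (34.0135,100.2631) → (45.2699,125.1773) → (51.2531,140.4064) → (47.1561,138.7435)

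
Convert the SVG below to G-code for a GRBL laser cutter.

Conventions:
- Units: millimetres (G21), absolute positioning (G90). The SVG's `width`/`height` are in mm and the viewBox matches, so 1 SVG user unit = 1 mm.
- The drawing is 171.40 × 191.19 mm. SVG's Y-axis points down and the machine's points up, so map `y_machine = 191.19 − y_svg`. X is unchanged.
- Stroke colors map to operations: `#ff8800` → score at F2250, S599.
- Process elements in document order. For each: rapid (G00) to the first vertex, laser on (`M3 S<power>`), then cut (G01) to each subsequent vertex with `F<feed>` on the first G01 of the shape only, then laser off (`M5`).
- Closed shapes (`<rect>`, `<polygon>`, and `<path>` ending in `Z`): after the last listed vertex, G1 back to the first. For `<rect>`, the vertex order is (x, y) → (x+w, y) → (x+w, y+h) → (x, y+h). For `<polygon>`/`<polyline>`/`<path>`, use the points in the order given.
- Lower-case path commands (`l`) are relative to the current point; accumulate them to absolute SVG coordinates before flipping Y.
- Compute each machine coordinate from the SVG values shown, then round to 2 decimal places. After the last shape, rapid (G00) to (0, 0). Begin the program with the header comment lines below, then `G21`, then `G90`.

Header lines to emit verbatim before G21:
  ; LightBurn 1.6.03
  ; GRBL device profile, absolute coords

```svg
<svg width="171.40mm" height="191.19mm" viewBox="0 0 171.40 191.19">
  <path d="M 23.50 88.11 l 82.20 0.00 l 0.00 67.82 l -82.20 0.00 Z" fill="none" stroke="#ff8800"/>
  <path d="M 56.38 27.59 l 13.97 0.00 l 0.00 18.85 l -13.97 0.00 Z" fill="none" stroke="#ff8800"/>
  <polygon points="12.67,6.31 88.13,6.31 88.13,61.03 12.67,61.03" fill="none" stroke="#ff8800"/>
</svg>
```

viewBox `0 0 171.40 191.19` with mm width/height → 1 unit = 1 mm. Flip: y_m = 191.19 − y_svg.

**Shape 1** — `<path>` rectangle, stroke `#ff8800` → score (S599, F2250). Machine vertices: (23.50,103.08) → (105.70,103.08) → (105.70,35.26) → (23.50,35.26) → (23.50,103.08). Closed: final G1 returns to the first vertex.

**Shape 2** — `<path>` rectangle, stroke `#ff8800` → score (S599, F2250). Machine vertices: (56.38,163.60) → (70.35,163.60) → (70.35,144.75) → (56.38,144.75) → (56.38,163.60). Closed: final G1 returns to the first vertex.

**Shape 3** — `<polygon>` rectangle, stroke `#ff8800` → score (S599, F2250). Machine vertices: (12.67,184.88) → (88.13,184.88) → (88.13,130.16) → (12.67,130.16) → (12.67,184.88). Closed: final G1 returns to the first vertex.

; LightBurn 1.6.03
; GRBL device profile, absolute coords
G21
G90
G00 X23.50 Y103.08
M3 S599
G01 X105.70 Y103.08 F2250
G01 X105.70 Y35.26
G01 X23.50 Y35.26
G01 X23.50 Y103.08
M5
G00 X56.38 Y163.60
M3 S599
G01 X70.35 Y163.60 F2250
G01 X70.35 Y144.75
G01 X56.38 Y144.75
G01 X56.38 Y163.60
M5
G00 X12.67 Y184.88
M3 S599
G01 X88.13 Y184.88 F2250
G01 X88.13 Y130.16
G01 X12.67 Y130.16
G01 X12.67 Y184.88
M5
G00 X0.00 Y0.00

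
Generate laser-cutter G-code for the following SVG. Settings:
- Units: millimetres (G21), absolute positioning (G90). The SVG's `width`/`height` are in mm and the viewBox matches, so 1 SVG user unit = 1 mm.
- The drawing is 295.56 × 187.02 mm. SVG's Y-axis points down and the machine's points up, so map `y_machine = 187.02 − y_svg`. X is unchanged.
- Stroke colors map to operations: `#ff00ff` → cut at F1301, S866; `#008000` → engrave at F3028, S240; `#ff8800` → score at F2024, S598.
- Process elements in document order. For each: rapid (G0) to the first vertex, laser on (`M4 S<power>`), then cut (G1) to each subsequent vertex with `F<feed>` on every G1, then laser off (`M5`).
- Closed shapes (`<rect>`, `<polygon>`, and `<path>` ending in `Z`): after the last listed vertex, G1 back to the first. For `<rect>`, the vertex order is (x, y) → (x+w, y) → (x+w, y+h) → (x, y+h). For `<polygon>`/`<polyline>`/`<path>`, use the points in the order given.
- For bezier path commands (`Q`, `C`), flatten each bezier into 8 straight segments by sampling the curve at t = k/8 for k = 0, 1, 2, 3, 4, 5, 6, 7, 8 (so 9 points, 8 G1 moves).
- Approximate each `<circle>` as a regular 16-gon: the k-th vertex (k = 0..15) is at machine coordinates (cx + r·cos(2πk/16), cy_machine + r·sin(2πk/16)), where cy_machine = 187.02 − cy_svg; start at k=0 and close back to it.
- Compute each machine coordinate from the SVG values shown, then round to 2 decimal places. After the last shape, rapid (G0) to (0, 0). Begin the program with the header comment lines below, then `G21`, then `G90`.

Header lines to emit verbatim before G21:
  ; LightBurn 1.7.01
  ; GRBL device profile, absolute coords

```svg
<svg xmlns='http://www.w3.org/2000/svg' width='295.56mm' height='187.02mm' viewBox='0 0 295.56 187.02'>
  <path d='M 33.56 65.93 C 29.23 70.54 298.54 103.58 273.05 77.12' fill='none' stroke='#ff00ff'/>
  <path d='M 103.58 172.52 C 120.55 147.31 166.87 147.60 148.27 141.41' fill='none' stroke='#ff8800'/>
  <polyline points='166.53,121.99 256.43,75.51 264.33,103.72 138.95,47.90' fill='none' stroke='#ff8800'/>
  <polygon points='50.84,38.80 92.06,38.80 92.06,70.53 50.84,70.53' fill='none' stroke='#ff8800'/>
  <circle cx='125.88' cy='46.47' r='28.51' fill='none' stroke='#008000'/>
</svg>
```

; LightBurn 1.7.01
; GRBL device profile, absolute coords
G21
G90
G0 X33.56 Y121.09
M4 S866
G1 X43.65 Y118.20 F1301
G1 X72.74 Y113.68 F1301
G1 X114.15 Y108.55 F1301
G1 X161.24 Y103.84 F1301
G1 X207.33 Y100.60 F1301
G1 X245.77 Y99.84 F1301
G1 X269.90 Y102.59 F1301
G1 X273.05 Y109.90 F1301
M5
G0 X103.58 Y14.50
M4 S598
G1 X111.14 Y22.82 F2024
G1 X120.34 Y29.13 F2024
G1 X130.08 Y33.79 F2024
G1 X139.26 Y37.19 F2024
G1 X146.78 Y39.69 F2024
G1 X151.52 Y41.68 F2024
G1 X152.39 Y43.53 F2024
G1 X148.27 Y45.61 F2024
M5
G0 X166.53 Y65.03
M4 S598
G1 X256.43 Y111.51 F2024
G1 X264.33 Y83.30 F2024
G1 X138.95 Y139.12 F2024
M5
G0 X50.84 Y148.22
M4 S598
G1 X92.06 Y148.22 F2024
G1 X92.06 Y116.49 F2024
G1 X50.84 Y116.49 F2024
G1 X50.84 Y148.22 F2024
M5
G0 X154.39 Y140.55
M4 S240
G1 X152.22 Y151.46 F3028
G1 X146.04 Y160.71 F3028
G1 X136.79 Y166.89 F3028
G1 X125.88 Y169.06 F3028
G1 X114.97 Y166.89 F3028
G1 X105.72 Y160.71 F3028
G1 X99.54 Y151.46 F3028
G1 X97.37 Y140.55 F3028
G1 X99.54 Y129.64 F3028
G1 X105.72 Y120.39 F3028
G1 X114.97 Y114.21 F3028
G1 X125.88 Y112.04 F3028
G1 X136.79 Y114.21 F3028
G1 X146.04 Y120.39 F3028
G1 X152.22 Y129.64 F3028
G1 X154.39 Y140.55 F3028
M5
G0 X0.00 Y0.00

Since the viewBox matches the mm dimensions, user units are millimetres directly. The only transform is the Y-flip y_m = 187.02 − y_svg.

Shape 1 is a cubic bezier drawn with `<path>`. Its stroke #ff00ff means cut at S866, F1301. After flipping Y the toolpath is (33.56,121.09) → (43.65,118.20) → (72.74,113.68) → (114.15,108.55) → (161.24,103.84) → (207.33,100.60) → (245.77,99.84) → (269.90,102.59) → (273.05,109.90).

Shape 2 is a cubic bezier drawn with `<path>`. Its stroke #ff8800 means score at S598, F2024. After flipping Y the toolpath is (103.58,14.50) → (111.14,22.82) → (120.34,29.13) → (130.08,33.79) → (139.26,37.19) → (146.78,39.69) → (151.52,41.68) → (152.39,43.53) → (148.27,45.61).

Shape 3 is a open polyline drawn with `<polyline>`. Its stroke #ff8800 means score at S598, F2024. After flipping Y the toolpath is (166.53,65.03) → (256.43,111.51) → (264.33,83.30) → (138.95,139.12).

Shape 4 is a rectangle drawn with `<polygon>`. Its stroke #ff8800 means score at S598, F2024. After flipping Y the toolpath is (50.84,148.22) → (92.06,148.22) → (92.06,116.49) → (50.84,116.49) → (50.84,148.22), returning to the start.

Shape 5 is a circle drawn with `<circle>`. Its stroke #008000 means engrave at S240, F3028. After flipping Y the toolpath is (154.39,140.55) → (152.22,151.46) → (146.04,160.71) → (136.79,166.89) → (125.88,169.06) → (114.97,166.89) → (105.72,160.71) → (99.54,151.46) → (97.37,140.55) → (99.54,129.64) → (105.72,120.39) → (114.97,114.21) → (125.88,112.04) → (136.79,114.21) → (146.04,120.39) → (152.22,129.64) → (154.39,140.55), returning to the start.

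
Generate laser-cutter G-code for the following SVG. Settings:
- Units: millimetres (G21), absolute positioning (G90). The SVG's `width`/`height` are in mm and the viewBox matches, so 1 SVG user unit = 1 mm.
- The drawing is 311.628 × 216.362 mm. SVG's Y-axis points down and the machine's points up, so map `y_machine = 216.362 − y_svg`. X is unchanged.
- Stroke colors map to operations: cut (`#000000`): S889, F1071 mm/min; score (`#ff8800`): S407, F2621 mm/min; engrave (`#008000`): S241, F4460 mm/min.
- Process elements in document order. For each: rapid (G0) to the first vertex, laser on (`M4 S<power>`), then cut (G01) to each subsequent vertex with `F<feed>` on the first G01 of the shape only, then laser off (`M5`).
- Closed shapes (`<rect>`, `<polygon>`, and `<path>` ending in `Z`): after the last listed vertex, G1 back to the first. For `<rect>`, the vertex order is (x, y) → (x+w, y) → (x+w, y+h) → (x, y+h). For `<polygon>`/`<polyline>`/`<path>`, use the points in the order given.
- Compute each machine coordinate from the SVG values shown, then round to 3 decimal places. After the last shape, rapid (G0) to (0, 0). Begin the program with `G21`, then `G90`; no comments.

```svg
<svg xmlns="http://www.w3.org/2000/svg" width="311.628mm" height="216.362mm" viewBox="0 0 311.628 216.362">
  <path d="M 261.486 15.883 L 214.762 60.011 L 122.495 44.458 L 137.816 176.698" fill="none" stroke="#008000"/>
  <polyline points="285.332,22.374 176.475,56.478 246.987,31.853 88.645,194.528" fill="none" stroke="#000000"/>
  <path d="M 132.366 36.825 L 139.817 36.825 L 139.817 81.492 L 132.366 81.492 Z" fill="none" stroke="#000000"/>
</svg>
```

G21
G90
G0 X261.486 Y200.479
M4 S241
G01 X214.762 Y156.351 F4460
G01 X122.495 Y171.904
G01 X137.816 Y39.664
M5
G0 X285.332 Y193.988
M4 S889
G01 X176.475 Y159.884 F1071
G01 X246.987 Y184.509
G01 X88.645 Y21.834
M5
G0 X132.366 Y179.537
M4 S889
G01 X139.817 Y179.537 F1071
G01 X139.817 Y134.870
G01 X132.366 Y134.870
G01 X132.366 Y179.537
M5
G0 X0.000 Y0.000

Since the viewBox matches the mm dimensions, user units are millimetres directly. The only transform is the Y-flip y_m = 216.362 − y_svg.

Shape 1 is a open polyline drawn with `<path>`. Its stroke #008000 means engrave at S241, F4460. After flipping Y the toolpath is (261.486,200.479) → (214.762,156.351) → (122.495,171.904) → (137.816,39.664).

Shape 2 is a open polyline drawn with `<polyline>`. Its stroke #000000 means cut at S889, F1071. After flipping Y the toolpath is (285.332,193.988) → (176.475,159.884) → (246.987,184.509) → (88.645,21.834).

Shape 3 is a rectangle drawn with `<path>`. Its stroke #000000 means cut at S889, F1071. After flipping Y the toolpath is (132.366,179.537) → (139.817,179.537) → (139.817,134.870) → (132.366,134.870) → (132.366,179.537), returning to the start.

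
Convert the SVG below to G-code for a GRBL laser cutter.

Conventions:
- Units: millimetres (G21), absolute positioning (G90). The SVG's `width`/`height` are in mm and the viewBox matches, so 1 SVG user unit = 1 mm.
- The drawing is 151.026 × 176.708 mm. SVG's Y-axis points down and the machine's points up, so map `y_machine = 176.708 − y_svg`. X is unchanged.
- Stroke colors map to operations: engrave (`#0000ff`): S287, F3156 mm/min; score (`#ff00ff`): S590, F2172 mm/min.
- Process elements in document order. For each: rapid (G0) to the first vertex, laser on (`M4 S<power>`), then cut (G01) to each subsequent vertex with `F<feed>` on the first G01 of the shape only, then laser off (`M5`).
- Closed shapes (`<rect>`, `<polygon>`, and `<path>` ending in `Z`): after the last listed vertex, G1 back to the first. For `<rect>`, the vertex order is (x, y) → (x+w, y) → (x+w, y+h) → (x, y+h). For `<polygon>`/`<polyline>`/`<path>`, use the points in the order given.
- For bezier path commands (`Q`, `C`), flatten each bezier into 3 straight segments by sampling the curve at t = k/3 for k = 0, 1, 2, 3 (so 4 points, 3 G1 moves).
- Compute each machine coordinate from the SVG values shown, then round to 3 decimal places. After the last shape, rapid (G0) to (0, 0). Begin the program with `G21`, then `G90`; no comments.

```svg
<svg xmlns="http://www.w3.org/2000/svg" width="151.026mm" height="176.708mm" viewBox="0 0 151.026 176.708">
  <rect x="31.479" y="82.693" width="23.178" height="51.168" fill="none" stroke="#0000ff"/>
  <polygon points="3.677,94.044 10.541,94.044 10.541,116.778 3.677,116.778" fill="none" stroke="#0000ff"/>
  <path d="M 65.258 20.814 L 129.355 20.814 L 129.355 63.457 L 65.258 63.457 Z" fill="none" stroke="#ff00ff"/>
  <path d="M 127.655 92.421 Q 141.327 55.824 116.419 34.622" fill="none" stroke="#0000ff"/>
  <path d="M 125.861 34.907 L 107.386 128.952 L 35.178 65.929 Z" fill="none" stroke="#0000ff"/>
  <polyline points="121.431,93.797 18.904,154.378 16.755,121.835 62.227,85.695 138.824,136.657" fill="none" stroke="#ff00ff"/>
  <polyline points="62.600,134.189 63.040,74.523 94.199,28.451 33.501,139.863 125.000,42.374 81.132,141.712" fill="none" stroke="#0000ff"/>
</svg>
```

G21
G90
G0 X31.479 Y94.015
M4 S287
G01 X54.657 Y94.015 F3156
G01 X54.657 Y42.847
G01 X31.479 Y42.847
G01 X31.479 Y94.015
M5
G0 X3.677 Y82.664
M4 S287
G01 X10.541 Y82.664 F3156
G01 X10.541 Y59.930
G01 X3.677 Y59.930
G01 X3.677 Y82.664
M5
G0 X65.258 Y155.894
M4 S590
G01 X129.355 Y155.894 F2172
G01 X129.355 Y113.251
G01 X65.258 Y113.251
G01 X65.258 Y155.894
M5
G0 X127.655 Y84.287
M4 S287
G01 X132.483 Y106.974 F3156
G01 X128.738 Y126.241
G01 X116.419 Y142.086
M5
G0 X125.861 Y141.801
M4 S287
G01 X107.386 Y47.756 F3156
G01 X35.178 Y110.779
G01 X125.861 Y141.801
M5
G0 X121.431 Y82.911
M4 S590
G01 X18.904 Y22.330 F2172
G01 X16.755 Y54.873
G01 X62.227 Y91.013
G01 X138.824 Y40.051
M5
G0 X62.600 Y42.519
M4 S287
G01 X63.040 Y102.185 F3156
G01 X94.199 Y148.257
G01 X33.501 Y36.845
G01 X125.000 Y134.334
G01 X81.132 Y34.996
M5
G0 X0.000 Y0.000

viewBox `0 0 151.026 176.708` with mm width/height → 1 unit = 1 mm. Flip: y_m = 176.708 − y_svg.

**Shape 1** — `<rect>` rectangle, stroke `#0000ff` → engrave (S287, F3156). Machine vertices: (31.479,94.015) → (54.657,94.015) → (54.657,42.847) → (31.479,42.847) → (31.479,94.015). Closed: final G1 returns to the first vertex.

**Shape 2** — `<polygon>` rectangle, stroke `#0000ff` → engrave (S287, F3156). Machine vertices: (3.677,82.664) → (10.541,82.664) → (10.541,59.930) → (3.677,59.930) → (3.677,82.664). Closed: final G1 returns to the first vertex.

**Shape 3** — `<path>` rectangle, stroke `#ff00ff` → score (S590, F2172). Machine vertices: (65.258,155.894) → (129.355,155.894) → (129.355,113.251) → (65.258,113.251) → (65.258,155.894). Closed: final G1 returns to the first vertex.

**Shape 4** — `<path>` quadratic bezier, stroke `#0000ff` → engrave (S287, F3156). Control points (SVG): P0=(127.655,92.421), P1=(141.327,55.824), P2=(116.419,34.622); sampled at t=k/3. Machine vertices: (127.655,84.287) → (132.483,106.974) → (128.738,126.241) → (116.419,142.086). Open path.

**Shape 5** — `<path>` regular polygon, stroke `#0000ff` → engrave (S287, F3156). Machine vertices: (125.861,141.801) → (107.386,47.756) → (35.178,110.779) → (125.861,141.801). Closed: final G1 returns to the first vertex.

**Shape 6** — `<polyline>` open polyline, stroke `#ff00ff` → score (S590, F2172). Machine vertices: (121.431,82.911) → (18.904,22.330) → (16.755,54.873) → (62.227,91.013) → (138.824,40.051). Open path.

**Shape 7** — `<polyline>` open polyline, stroke `#0000ff` → engrave (S287, F3156). Machine vertices: (62.600,42.519) → (63.040,102.185) → (94.199,148.257) → (33.501,36.845) → (125.000,134.334) → (81.132,34.996). Open path.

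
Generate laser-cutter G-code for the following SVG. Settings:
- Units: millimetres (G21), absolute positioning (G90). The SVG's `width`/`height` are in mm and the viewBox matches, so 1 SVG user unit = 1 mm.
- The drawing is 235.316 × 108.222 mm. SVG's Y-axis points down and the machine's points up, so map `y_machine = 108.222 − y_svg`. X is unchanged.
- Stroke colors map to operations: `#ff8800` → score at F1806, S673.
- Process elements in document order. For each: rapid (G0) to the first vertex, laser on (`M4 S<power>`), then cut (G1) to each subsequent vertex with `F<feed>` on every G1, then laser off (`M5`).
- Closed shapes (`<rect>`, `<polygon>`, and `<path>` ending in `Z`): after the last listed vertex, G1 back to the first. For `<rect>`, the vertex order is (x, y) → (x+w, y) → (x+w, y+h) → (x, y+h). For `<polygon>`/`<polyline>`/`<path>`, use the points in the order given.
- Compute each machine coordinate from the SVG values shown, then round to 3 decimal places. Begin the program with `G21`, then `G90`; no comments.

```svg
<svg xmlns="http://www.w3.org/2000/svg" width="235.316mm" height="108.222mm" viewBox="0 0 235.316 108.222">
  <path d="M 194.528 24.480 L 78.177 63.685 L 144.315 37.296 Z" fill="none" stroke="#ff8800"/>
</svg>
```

viewBox `0 0 235.316 108.222` with mm width/height → 1 unit = 1 mm. Flip: y_m = 108.222 − y_svg.

**Shape 1** — `<path>` closed polygon, stroke `#ff8800` → score (S673, F1806). Machine vertices: (194.528,83.742) → (78.177,44.537) → (144.315,70.926) → (194.528,83.742). Closed: final G1 returns to the first vertex.

G21
G90
G0 X194.528 Y83.742
M4 S673
G1 X78.177 Y44.537 F1806
G1 X144.315 Y70.926 F1806
G1 X194.528 Y83.742 F1806
M5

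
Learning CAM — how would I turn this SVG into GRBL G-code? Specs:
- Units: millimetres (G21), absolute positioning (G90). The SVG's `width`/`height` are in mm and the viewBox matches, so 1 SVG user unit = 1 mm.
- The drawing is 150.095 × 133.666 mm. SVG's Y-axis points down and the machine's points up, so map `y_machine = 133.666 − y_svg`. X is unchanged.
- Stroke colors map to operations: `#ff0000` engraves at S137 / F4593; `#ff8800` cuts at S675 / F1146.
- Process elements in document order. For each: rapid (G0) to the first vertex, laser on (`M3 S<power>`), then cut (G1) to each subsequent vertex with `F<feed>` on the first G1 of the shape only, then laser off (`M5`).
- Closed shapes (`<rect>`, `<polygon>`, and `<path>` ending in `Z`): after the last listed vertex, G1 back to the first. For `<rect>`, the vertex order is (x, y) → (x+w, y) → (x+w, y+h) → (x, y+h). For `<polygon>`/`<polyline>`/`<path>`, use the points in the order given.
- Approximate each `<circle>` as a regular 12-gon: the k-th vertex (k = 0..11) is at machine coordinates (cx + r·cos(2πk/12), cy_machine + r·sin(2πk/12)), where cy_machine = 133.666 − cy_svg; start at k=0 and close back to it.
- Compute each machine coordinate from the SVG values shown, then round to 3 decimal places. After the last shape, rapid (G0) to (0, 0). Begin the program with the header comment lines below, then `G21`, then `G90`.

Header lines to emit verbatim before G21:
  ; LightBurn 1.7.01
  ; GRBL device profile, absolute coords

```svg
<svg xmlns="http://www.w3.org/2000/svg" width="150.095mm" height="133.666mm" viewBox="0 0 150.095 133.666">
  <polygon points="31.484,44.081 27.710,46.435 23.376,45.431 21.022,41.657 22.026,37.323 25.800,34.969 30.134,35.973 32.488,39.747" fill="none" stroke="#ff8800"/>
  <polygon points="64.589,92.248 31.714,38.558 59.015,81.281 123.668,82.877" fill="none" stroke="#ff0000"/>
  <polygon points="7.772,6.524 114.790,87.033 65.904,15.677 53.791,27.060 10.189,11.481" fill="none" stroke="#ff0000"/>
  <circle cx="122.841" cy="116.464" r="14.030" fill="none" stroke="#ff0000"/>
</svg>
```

viewBox `0 0 150.095 133.666` with mm width/height → 1 unit = 1 mm. Flip: y_m = 133.666 − y_svg.

**Shape 1** — `<polygon>` regular polygon, stroke `#ff8800` → cut (S675, F1146). Machine vertices: (31.484,89.585) → (27.710,87.231) → (23.376,88.235) → (21.022,92.009) → (22.026,96.343) → (25.800,98.697) → (30.134,97.693) → (32.488,93.919) → (31.484,89.585). Closed: final G1 returns to the first vertex.

**Shape 2** — `<polygon>` closed polygon, stroke `#ff0000` → engrave (S137, F4593). Machine vertices: (64.589,41.418) → (31.714,95.108) → (59.015,52.385) → (123.668,50.789) → (64.589,41.418). Closed: final G1 returns to the first vertex.

**Shape 3** — `<polygon>` closed polygon, stroke `#ff0000` → engrave (S137, F4593). Machine vertices: (7.772,127.142) → (114.790,46.633) → (65.904,117.989) → (53.791,106.606) → (10.189,122.185) → (7.772,127.142). Closed: final G1 returns to the first vertex.

**Shape 4** — `<circle>` circle, stroke `#ff0000` → engrave (S137, F4593). Machine vertices: (136.871,17.202) → (134.991,24.217) → (129.856,29.352) → (122.841,31.232) → (115.826,29.352) → (110.691,24.217) → (108.811,17.202) → (110.691,10.187) → (115.826,5.052) → (122.841,3.172) → (129.856,5.052) → (134.991,10.187) → (136.871,17.202). Closed: final G1 returns to the first vertex.

; LightBurn 1.7.01
; GRBL device profile, absolute coords
G21
G90
G0 X31.484 Y89.585
M3 S675
G1 X27.710 Y87.231 F1146
G1 X23.376 Y88.235
G1 X21.022 Y92.009
G1 X22.026 Y96.343
G1 X25.800 Y98.697
G1 X30.134 Y97.693
G1 X32.488 Y93.919
G1 X31.484 Y89.585
M5
G0 X64.589 Y41.418
M3 S137
G1 X31.714 Y95.108 F4593
G1 X59.015 Y52.385
G1 X123.668 Y50.789
G1 X64.589 Y41.418
M5
G0 X7.772 Y127.142
M3 S137
G1 X114.790 Y46.633 F4593
G1 X65.904 Y117.989
G1 X53.791 Y106.606
G1 X10.189 Y122.185
G1 X7.772 Y127.142
M5
G0 X136.871 Y17.202
M3 S137
G1 X134.991 Y24.217 F4593
G1 X129.856 Y29.352
G1 X122.841 Y31.232
G1 X115.826 Y29.352
G1 X110.691 Y24.217
G1 X108.811 Y17.202
G1 X110.691 Y10.187
G1 X115.826 Y5.052
G1 X122.841 Y3.172
G1 X129.856 Y5.052
G1 X134.991 Y10.187
G1 X136.871 Y17.202
M5
G0 X0.000 Y0.000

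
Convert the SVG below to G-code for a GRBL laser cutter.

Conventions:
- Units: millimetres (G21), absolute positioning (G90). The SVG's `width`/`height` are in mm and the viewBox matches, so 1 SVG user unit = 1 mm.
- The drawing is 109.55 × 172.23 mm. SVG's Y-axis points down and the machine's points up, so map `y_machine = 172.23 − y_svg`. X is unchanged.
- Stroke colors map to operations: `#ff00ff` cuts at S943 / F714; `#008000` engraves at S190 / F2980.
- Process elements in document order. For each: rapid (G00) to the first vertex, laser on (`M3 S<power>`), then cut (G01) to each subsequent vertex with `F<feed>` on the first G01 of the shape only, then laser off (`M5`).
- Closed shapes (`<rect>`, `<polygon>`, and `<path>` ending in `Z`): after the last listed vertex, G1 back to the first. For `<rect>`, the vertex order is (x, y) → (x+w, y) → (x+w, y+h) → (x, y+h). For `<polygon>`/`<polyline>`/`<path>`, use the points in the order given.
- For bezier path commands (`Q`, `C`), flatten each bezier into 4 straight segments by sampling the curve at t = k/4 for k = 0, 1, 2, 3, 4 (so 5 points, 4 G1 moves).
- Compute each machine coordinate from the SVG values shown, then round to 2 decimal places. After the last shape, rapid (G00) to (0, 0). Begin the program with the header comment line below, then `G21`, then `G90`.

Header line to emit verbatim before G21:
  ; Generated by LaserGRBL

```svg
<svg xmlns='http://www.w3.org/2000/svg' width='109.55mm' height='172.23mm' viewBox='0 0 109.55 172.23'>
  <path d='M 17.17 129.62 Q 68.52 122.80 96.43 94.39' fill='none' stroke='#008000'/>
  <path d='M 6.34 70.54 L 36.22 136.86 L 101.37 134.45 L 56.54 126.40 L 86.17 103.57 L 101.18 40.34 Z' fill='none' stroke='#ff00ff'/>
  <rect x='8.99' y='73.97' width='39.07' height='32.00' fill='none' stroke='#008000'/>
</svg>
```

; Generated by LaserGRBL
G21
G90
G00 X17.17 Y42.61
M3 S190
G01 X41.38 Y47.37 F2980
G01 X62.66 Y54.83
G01 X81.01 Y64.98
G01 X96.43 Y77.84
M5
G00 X6.34 Y101.69
M3 S943
G01 X36.22 Y35.37 F714
G01 X101.37 Y37.78
G01 X56.54 Y45.83
G01 X86.17 Y68.66
G01 X101.18 Y131.89
G01 X6.34 Y101.69
M5
G00 X8.99 Y98.26
M3 S190
G01 X48.06 Y98.26 F2980
G01 X48.06 Y66.26
G01 X8.99 Y66.26
G01 X8.99 Y98.26
M5
G00 X0.00 Y0.00

viewBox `0 0 109.55 172.23` with mm width/height → 1 unit = 1 mm. Flip: y_m = 172.23 − y_svg.

**Shape 1** — `<path>` quadratic bezier, stroke `#008000` → engrave (S190, F2980). Control points (SVG): P0=(17.17,129.62), P1=(68.52,122.80), P2=(96.43,94.39); sampled at t=k/4. Machine vertices: (17.17,42.61) → (41.38,47.37) → (62.66,54.83) → (81.01,64.98) → (96.43,77.84). Open path.

**Shape 2** — `<path>` closed polygon, stroke `#ff00ff` → cut (S943, F714). Machine vertices: (6.34,101.69) → (36.22,35.37) → (101.37,37.78) → (56.54,45.83) → (86.17,68.66) → (101.18,131.89) → (6.34,101.69). Closed: final G1 returns to the first vertex.

**Shape 3** — `<rect>` rectangle, stroke `#008000` → engrave (S190, F2980). Machine vertices: (8.99,98.26) → (48.06,98.26) → (48.06,66.26) → (8.99,66.26) → (8.99,98.26). Closed: final G1 returns to the first vertex.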